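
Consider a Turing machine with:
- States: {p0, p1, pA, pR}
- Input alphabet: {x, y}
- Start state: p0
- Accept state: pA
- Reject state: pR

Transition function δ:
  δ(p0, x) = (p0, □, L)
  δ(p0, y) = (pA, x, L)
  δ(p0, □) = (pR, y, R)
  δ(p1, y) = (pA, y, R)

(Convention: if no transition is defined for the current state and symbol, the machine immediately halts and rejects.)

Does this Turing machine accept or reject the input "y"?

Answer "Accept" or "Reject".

Execution trace:
Initial: [p0]y
Step 1: δ(p0, y) = (pA, x, L) → [pA]□x

The machine reaches the accept state pA and halts.

Answer: Accept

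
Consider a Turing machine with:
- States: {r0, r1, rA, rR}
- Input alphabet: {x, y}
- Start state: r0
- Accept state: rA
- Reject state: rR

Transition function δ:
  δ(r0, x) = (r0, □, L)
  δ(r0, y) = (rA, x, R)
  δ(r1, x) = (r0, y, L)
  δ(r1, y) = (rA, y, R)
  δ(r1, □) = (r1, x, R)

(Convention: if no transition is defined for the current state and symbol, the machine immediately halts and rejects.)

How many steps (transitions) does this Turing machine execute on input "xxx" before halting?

Execution trace:
Initial: [r0]xxx
Step 1: δ(r0, x) = (r0, □, L) → [r0]□□xx

No transition is defined for δ(r0, □). By convention the machine halts and rejects.

The machine executed 1 step before halting.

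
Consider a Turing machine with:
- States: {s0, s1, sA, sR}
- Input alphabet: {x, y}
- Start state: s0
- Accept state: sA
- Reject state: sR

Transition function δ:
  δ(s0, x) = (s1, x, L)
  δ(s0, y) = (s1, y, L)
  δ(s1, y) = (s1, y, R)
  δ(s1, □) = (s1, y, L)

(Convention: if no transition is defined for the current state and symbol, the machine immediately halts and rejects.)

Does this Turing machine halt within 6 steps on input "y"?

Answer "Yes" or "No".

Execution trace:
Initial: [s0]y
Step 1: δ(s0, y) = (s1, y, L) → [s1]□y
Step 2: δ(s1, □) = (s1, y, L) → [s1]□yy
Step 3: δ(s1, □) = (s1, y, L) → [s1]□yyy
Step 4: δ(s1, □) = (s1, y, L) → [s1]□yyyy
Step 5: δ(s1, □) = (s1, y, L) → [s1]□yyyyy
Step 6: δ(s1, □) = (s1, y, L) → [s1]□yyyyyy

The machine has not reached a halting state after 6 steps.
The machine did not halt within the 6-step bound.

Answer: No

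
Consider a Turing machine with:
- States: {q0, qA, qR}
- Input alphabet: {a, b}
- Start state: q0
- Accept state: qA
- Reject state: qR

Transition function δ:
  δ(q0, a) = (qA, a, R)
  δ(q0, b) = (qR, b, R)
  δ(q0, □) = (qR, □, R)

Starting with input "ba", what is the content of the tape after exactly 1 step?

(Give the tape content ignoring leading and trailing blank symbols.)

Execution trace:
Initial: [q0]ba
Step 1: δ(q0, b) = (qR, b, R) → b[qR]a

The machine reaches the reject state qR and halts.

After 1 step, the tape (ignoring leading/trailing blanks) is: ba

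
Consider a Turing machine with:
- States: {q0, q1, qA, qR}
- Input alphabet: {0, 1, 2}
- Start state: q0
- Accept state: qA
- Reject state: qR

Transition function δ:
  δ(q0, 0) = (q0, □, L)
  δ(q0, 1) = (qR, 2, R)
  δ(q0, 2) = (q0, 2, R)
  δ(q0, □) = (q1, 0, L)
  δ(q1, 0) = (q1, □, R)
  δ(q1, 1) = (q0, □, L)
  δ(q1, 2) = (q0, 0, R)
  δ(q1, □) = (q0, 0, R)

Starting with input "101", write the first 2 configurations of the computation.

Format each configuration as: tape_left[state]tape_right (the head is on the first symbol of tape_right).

Transitions applied:
Step 1: δ(q0, 1) = (qR, 2, R)

The first 2 configurations are:
[q0]101 ⊢ 2[qR]01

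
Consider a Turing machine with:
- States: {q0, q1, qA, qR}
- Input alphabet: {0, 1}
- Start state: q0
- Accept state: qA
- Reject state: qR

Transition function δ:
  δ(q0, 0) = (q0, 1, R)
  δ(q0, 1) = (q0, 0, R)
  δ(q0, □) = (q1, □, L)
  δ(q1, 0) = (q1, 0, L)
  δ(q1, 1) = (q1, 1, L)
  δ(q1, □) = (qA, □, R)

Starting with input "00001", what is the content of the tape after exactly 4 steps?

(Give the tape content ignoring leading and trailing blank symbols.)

Execution trace:
Initial: [q0]00001
Step 1: δ(q0, 0) = (q0, 1, R) → 1[q0]0001
Step 2: δ(q0, 0) = (q0, 1, R) → 11[q0]001
Step 3: δ(q0, 0) = (q0, 1, R) → 111[q0]01
Step 4: δ(q0, 0) = (q0, 1, R) → 1111[q0]1

After 4 steps, the tape (ignoring leading/trailing blanks) is: 11111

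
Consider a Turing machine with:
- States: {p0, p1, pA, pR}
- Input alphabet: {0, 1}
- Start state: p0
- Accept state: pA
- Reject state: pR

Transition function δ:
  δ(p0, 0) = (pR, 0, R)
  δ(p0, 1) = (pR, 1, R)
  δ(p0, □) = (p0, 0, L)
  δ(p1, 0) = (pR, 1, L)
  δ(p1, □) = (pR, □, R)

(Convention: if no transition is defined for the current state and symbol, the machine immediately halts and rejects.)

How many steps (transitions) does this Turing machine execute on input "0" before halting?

Execution trace:
Initial: [p0]0
Step 1: δ(p0, 0) = (pR, 0, R) → 0[pR]□

The machine reaches the reject state pR and halts.

The machine executed 1 step before halting.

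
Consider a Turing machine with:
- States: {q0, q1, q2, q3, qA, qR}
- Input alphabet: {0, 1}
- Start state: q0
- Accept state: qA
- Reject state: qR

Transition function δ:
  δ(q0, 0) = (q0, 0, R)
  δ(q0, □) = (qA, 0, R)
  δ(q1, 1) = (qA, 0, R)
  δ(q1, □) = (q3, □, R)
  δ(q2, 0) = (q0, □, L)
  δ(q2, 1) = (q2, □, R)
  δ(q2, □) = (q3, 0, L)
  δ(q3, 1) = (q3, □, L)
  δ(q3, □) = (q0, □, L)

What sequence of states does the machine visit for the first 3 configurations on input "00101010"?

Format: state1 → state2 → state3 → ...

Execution trace:
Initial: [q0]00101010
Step 1: δ(q0, 0) = (q0, 0, R) → 0[q0]0101010
Step 2: δ(q0, 0) = (q0, 0, R) → 00[q0]101010

No transition is defined for δ(q0, 1). By convention the machine halts and rejects.

State sequence: q0 → q0 → q0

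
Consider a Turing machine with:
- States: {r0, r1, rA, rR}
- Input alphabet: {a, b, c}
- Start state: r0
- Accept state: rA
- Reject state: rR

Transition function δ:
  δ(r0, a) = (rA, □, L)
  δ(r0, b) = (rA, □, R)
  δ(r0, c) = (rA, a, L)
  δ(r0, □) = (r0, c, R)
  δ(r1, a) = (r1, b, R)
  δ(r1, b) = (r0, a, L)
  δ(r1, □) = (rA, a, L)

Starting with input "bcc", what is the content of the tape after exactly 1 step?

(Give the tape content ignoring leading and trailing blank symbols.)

Execution trace:
Initial: [r0]bcc
Step 1: δ(r0, b) = (rA, □, R) → □[rA]cc

The machine reaches the accept state rA and halts.

After 1 step, the tape (ignoring leading/trailing blanks) is: cc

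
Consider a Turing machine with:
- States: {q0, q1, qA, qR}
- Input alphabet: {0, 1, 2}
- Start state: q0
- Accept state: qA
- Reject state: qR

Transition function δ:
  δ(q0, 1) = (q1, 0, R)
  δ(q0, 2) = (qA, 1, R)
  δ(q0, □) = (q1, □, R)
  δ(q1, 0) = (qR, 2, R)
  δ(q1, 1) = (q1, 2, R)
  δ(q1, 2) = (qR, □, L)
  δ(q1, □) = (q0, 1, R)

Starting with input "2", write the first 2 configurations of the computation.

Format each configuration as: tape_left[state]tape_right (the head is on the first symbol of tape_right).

Transitions applied:
Step 1: δ(q0, 2) = (qA, 1, R)

The first 2 configurations are:
[q0]2 ⊢ 1[qA]□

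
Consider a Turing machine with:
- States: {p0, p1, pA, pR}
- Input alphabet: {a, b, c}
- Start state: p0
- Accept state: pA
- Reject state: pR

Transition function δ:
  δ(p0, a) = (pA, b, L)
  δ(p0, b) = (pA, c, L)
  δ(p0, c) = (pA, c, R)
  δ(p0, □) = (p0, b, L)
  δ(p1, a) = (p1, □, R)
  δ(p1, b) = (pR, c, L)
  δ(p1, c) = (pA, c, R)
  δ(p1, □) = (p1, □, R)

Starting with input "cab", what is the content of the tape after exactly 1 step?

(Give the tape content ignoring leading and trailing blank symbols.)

Execution trace:
Initial: [p0]cab
Step 1: δ(p0, c) = (pA, c, R) → c[pA]ab

The machine reaches the accept state pA and halts.

After 1 step, the tape (ignoring leading/trailing blanks) is: cab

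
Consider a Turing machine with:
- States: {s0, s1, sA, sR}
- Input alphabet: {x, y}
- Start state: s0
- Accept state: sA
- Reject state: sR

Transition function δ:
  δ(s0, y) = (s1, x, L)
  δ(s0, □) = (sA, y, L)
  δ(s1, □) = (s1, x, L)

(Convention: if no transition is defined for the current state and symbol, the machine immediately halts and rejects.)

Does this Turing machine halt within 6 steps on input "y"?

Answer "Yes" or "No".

Execution trace:
Initial: [s0]y
Step 1: δ(s0, y) = (s1, x, L) → [s1]□x
Step 2: δ(s1, □) = (s1, x, L) → [s1]□xx
Step 3: δ(s1, □) = (s1, x, L) → [s1]□xxx
Step 4: δ(s1, □) = (s1, x, L) → [s1]□xxxx
Step 5: δ(s1, □) = (s1, x, L) → [s1]□xxxxx
Step 6: δ(s1, □) = (s1, x, L) → [s1]□xxxxxx

The machine has not reached a halting state after 6 steps.
The machine did not halt within the 6-step bound.

Answer: No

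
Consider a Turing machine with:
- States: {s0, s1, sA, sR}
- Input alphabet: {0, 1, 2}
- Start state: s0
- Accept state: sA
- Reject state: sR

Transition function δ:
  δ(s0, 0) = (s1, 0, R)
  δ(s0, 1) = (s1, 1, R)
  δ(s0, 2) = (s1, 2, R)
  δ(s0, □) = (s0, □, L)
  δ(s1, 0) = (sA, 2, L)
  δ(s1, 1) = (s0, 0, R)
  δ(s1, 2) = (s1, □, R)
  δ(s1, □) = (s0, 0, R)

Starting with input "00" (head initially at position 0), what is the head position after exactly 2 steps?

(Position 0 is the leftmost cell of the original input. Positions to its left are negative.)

Execution trace (head position shown):
Step 0: [s0]00  (head at position 0)
Step 1: move right → 0[s1]0  (head at position 1)
Step 2: move left → [sA]02  (head at position 0)

After 2 steps, the head is at position 0.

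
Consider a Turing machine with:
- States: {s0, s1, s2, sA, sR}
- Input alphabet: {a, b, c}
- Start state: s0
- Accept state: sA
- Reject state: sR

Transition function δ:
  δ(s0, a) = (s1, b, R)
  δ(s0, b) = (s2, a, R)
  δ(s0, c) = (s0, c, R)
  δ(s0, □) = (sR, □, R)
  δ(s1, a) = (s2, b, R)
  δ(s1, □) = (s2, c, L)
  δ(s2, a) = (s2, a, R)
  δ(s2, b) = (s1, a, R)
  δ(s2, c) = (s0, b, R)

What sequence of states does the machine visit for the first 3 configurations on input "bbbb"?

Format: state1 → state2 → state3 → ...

Execution trace:
Initial: [s0]bbbb
Step 1: δ(s0, b) = (s2, a, R) → a[s2]bbb
Step 2: δ(s2, b) = (s1, a, R) → aa[s1]bb

No transition is defined for δ(s1, b). By convention the machine halts and rejects.

State sequence: s0 → s2 → s1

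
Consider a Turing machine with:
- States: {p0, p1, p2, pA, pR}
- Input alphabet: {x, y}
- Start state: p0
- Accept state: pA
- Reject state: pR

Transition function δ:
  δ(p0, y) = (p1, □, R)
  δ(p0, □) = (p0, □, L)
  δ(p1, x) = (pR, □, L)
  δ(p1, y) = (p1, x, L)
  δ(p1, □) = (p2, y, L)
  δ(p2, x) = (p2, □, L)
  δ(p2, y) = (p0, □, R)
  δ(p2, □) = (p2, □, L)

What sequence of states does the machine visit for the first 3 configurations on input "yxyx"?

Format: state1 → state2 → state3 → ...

Execution trace:
Initial: [p0]yxyx
Step 1: δ(p0, y) = (p1, □, R) → □[p1]xyx
Step 2: δ(p1, x) = (pR, □, L) → [pR]□□yx

The machine reaches the reject state pR and halts.

State sequence: p0 → p1 → pR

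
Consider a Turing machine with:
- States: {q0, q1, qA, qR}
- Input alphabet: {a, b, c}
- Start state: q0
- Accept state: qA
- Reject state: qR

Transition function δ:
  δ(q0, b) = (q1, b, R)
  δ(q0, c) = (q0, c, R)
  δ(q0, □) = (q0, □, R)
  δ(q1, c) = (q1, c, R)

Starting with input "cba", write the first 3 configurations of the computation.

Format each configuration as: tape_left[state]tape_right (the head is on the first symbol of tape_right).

Transitions applied:
Step 1: δ(q0, c) = (q0, c, R)
Step 2: δ(q0, b) = (q1, b, R)

The first 3 configurations are:
[q0]cba ⊢ c[q0]ba ⊢ cb[q1]a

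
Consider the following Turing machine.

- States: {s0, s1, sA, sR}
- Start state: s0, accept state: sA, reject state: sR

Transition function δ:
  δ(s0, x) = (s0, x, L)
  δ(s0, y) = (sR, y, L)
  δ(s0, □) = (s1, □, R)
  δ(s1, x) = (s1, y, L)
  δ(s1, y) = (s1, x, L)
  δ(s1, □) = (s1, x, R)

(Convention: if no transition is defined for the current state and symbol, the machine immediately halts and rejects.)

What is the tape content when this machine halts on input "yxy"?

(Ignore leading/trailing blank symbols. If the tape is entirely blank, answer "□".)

Execution trace:
Initial: [s0]yxy
Step 1: δ(s0, y) = (sR, y, L) → [sR]□yxy

The machine reaches the reject state sR and halts.

Final tape (ignoring leading/trailing blanks): yxy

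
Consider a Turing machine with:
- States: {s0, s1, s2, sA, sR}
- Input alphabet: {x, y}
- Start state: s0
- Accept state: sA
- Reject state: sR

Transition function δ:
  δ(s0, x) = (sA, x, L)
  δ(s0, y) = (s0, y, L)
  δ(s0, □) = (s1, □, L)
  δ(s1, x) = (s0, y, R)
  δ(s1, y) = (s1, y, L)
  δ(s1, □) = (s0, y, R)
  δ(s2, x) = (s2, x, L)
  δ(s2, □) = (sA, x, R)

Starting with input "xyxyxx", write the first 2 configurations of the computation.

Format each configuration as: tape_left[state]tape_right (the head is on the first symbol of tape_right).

Transitions applied:
Step 1: δ(s0, x) = (sA, x, L)

The first 2 configurations are:
[s0]xyxyxx ⊢ [sA]□xyxyxx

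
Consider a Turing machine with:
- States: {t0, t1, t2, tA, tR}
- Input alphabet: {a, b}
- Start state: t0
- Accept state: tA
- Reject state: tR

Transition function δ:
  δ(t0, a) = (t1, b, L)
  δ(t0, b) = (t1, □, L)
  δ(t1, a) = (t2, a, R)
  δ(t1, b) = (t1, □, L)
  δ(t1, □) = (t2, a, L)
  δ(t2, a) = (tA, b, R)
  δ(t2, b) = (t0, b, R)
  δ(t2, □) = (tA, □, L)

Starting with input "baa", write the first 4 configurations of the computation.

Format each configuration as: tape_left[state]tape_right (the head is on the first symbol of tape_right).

Transitions applied:
Step 1: δ(t0, b) = (t1, □, L)
Step 2: δ(t1, □) = (t2, a, L)
Step 3: δ(t2, □) = (tA, □, L)

The first 4 configurations are:
[t0]baa ⊢ [t1]□□aa ⊢ [t2]□a□aa ⊢ [tA]□□a□aa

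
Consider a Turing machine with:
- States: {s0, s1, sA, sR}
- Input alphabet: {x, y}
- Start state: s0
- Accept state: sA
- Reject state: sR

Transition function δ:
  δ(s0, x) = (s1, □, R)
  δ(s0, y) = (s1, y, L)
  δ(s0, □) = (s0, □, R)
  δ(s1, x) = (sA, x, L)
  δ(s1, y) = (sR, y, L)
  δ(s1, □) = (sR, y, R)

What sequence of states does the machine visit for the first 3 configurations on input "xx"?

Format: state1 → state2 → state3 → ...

Execution trace:
Initial: [s0]xx
Step 1: δ(s0, x) = (s1, □, R) → □[s1]x
Step 2: δ(s1, x) = (sA, x, L) → [sA]□x

The machine reaches the accept state sA and halts.

State sequence: s0 → s1 → sA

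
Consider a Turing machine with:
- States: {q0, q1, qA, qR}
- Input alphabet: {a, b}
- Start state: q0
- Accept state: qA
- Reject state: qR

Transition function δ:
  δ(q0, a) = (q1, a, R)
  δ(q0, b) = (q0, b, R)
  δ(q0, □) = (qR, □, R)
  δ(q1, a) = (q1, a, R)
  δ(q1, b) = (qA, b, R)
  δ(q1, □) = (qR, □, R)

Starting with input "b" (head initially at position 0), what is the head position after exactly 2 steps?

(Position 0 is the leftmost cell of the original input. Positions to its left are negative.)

Execution trace (head position shown):
Step 0: [q0]b  (head at position 0)
Step 1: move right → b[q0]□  (head at position 1)
Step 2: move right → b□[qR]□  (head at position 2)

After 2 steps, the head is at position 2.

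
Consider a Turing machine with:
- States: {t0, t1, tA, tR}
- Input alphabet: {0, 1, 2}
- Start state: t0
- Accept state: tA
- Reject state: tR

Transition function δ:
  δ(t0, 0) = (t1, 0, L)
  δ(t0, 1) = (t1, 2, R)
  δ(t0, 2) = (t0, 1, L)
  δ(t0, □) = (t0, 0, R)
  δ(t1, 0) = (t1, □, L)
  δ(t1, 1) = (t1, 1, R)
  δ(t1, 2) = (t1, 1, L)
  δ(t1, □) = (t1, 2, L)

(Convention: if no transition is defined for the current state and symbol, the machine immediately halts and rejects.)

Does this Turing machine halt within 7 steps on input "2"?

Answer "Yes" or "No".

Execution trace:
Initial: [t0]2
Step 1: δ(t0, 2) = (t0, 1, L) → [t0]□1
Step 2: δ(t0, □) = (t0, 0, R) → 0[t0]1
Step 3: δ(t0, 1) = (t1, 2, R) → 02[t1]□
Step 4: δ(t1, □) = (t1, 2, L) → 0[t1]22
Step 5: δ(t1, 2) = (t1, 1, L) → [t1]012
Step 6: δ(t1, 0) = (t1, □, L) → [t1]□□12
Step 7: δ(t1, □) = (t1, 2, L) → [t1]□2□12

The machine has not reached a halting state after 7 steps.
The machine did not halt within the 7-step bound.

Answer: No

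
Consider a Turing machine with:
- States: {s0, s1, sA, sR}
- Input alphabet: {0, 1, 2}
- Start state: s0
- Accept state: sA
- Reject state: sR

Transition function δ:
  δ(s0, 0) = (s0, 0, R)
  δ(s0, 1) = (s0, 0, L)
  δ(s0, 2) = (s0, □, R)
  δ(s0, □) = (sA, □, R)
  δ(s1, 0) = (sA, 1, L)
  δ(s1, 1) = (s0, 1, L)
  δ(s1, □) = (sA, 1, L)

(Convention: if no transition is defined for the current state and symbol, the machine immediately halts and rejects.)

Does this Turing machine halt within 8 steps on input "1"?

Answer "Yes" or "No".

Execution trace:
Initial: [s0]1
Step 1: δ(s0, 1) = (s0, 0, L) → [s0]□0
Step 2: δ(s0, □) = (sA, □, R) → □[sA]0

The machine reaches the accept state sA and halts.
The machine halted after 2 steps (within the 8-step bound).

Answer: Yes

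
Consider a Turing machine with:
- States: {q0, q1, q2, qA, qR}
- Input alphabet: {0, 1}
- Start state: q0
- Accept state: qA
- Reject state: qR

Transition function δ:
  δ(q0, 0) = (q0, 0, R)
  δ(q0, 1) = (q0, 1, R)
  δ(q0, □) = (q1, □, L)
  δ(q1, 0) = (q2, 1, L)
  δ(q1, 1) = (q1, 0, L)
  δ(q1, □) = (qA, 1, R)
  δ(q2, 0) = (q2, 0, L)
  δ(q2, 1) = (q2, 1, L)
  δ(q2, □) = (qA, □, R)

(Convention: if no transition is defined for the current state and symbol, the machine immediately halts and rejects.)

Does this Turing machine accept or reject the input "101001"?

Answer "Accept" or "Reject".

Execution trace:
Initial: [q0]101001
Step 1: δ(q0, 1) = (q0, 1, R) → 1[q0]01001
Step 2: δ(q0, 0) = (q0, 0, R) → 10[q0]1001
Step 3: δ(q0, 1) = (q0, 1, R) → 101[q0]001
Step 4: δ(q0, 0) = (q0, 0, R) → 1010[q0]01
Step 5: δ(q0, 0) = (q0, 0, R) → 10100[q0]1
Step 6: δ(q0, 1) = (q0, 1, R) → 101001[q0]□
Step 7: δ(q0, □) = (q1, □, L) → 10100[q1]1□
Step 8: δ(q1, 1) = (q1, 0, L) → 1010[q1]00□
Step 9: δ(q1, 0) = (q2, 1, L) → 101[q2]010□
Step 10: δ(q2, 0) = (q2, 0, L) → 10[q2]1010□
Step 11: δ(q2, 1) = (q2, 1, L) → 1[q2]01010□
Step 12: δ(q2, 0) = (q2, 0, L) → [q2]101010□
Step 13: δ(q2, 1) = (q2, 1, L) → [q2]□101010□
Step 14: δ(q2, □) = (qA, □, R) → □[qA]101010□

The machine reaches the accept state qA and halts.

Answer: Accept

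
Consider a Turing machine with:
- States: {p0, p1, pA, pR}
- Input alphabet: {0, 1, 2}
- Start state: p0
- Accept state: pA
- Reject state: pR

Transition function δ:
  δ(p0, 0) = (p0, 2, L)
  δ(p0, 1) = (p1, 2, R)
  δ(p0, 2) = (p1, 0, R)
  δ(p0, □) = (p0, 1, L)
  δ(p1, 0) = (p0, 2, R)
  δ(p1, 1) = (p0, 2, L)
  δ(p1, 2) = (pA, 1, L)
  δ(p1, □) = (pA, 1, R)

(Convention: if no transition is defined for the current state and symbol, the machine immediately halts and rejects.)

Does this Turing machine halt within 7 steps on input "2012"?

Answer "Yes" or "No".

Execution trace:
Initial: [p0]2012
Step 1: δ(p0, 2) = (p1, 0, R) → 0[p1]012
Step 2: δ(p1, 0) = (p0, 2, R) → 02[p0]12
Step 3: δ(p0, 1) = (p1, 2, R) → 022[p1]2
Step 4: δ(p1, 2) = (pA, 1, L) → 02[pA]21

The machine reaches the accept state pA and halts.
The machine halted after 4 steps (within the 7-step bound).

Answer: Yes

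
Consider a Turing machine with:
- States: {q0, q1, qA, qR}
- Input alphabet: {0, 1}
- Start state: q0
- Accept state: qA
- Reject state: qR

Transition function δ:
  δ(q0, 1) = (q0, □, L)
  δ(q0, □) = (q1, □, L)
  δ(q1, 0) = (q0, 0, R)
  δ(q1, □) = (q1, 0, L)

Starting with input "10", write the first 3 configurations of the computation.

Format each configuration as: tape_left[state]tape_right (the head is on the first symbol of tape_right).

Transitions applied:
Step 1: δ(q0, 1) = (q0, □, L)
Step 2: δ(q0, □) = (q1, □, L)

The first 3 configurations are:
[q0]10 ⊢ [q0]□□0 ⊢ [q1]□□□0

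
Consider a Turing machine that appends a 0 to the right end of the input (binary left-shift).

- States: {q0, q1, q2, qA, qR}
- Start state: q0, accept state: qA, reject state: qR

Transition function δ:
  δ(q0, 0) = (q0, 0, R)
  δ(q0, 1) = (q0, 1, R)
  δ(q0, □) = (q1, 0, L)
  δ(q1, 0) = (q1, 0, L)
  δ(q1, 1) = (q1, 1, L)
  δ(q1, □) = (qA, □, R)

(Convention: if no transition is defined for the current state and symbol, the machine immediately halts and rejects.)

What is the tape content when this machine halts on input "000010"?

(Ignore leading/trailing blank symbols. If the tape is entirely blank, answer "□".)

Execution trace:
Initial: [q0]000010
Step 1: δ(q0, 0) = (q0, 0, R) → 0[q0]00010
Step 2: δ(q0, 0) = (q0, 0, R) → 00[q0]0010
Step 3: δ(q0, 0) = (q0, 0, R) → 000[q0]010
Step 4: δ(q0, 0) = (q0, 0, R) → 0000[q0]10
Step 5: δ(q0, 1) = (q0, 1, R) → 00001[q0]0
Step 6: δ(q0, 0) = (q0, 0, R) → 000010[q0]□
Step 7: δ(q0, □) = (q1, 0, L) → 00001[q1]00
Step 8: δ(q1, 0) = (q1, 0, L) → 0000[q1]100
Step 9: δ(q1, 1) = (q1, 1, L) → 000[q1]0100
Step 10: δ(q1, 0) = (q1, 0, L) → 00[q1]00100
Step 11: δ(q1, 0) = (q1, 0, L) → 0[q1]000100
Step 12: δ(q1, 0) = (q1, 0, L) → [q1]0000100
Step 13: δ(q1, 0) = (q1, 0, L) → [q1]□0000100
Step 14: δ(q1, □) = (qA, □, R) → □[qA]0000100

The machine reaches the accept state qA and halts.

Final tape (ignoring leading/trailing blanks): 0000100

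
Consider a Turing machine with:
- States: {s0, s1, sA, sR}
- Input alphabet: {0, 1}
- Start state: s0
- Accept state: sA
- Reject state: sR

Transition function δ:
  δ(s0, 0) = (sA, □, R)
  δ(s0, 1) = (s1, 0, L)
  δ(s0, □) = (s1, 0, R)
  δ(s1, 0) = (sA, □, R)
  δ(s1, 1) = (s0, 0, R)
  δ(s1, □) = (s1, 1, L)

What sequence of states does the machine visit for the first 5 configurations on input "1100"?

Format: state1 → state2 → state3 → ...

Execution trace:
Initial: [s0]1100
Step 1: δ(s0, 1) = (s1, 0, L) → [s1]□0100
Step 2: δ(s1, □) = (s1, 1, L) → [s1]□10100
Step 3: δ(s1, □) = (s1, 1, L) → [s1]□110100
Step 4: δ(s1, □) = (s1, 1, L) → [s1]□1110100

State sequence: s0 → s1 → s1 → s1 → s1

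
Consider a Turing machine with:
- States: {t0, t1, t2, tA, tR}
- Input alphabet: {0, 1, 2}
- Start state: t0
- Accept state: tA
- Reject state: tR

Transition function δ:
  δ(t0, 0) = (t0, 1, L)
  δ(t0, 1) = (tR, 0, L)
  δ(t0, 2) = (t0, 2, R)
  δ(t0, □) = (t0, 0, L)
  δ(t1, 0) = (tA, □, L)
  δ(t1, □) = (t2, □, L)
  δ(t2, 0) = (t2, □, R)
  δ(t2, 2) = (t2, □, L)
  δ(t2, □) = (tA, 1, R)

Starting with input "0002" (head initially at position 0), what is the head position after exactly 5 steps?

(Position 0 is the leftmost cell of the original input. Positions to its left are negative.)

Execution trace (head position shown):
Step 0: [t0]0002  (head at position 0)
Step 1: move left → [t0]□1002  (head at position -1)
Step 2: move left → [t0]□01002  (head at position -2)
Step 3: move left → [t0]□001002  (head at position -3)
Step 4: move left → [t0]□0001002  (head at position -4)
Step 5: move left → [t0]□00001002  (head at position -5)

After 5 steps, the head is at position -5.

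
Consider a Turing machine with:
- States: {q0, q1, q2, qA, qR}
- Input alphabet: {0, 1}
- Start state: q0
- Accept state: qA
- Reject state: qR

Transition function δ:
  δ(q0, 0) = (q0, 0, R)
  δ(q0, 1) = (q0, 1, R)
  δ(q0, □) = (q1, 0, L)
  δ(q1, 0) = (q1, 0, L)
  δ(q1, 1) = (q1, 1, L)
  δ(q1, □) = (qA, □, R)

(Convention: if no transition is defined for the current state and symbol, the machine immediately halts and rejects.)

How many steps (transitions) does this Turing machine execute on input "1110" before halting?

Execution trace:
Initial: [q0]1110
Step 1: δ(q0, 1) = (q0, 1, R) → 1[q0]110
Step 2: δ(q0, 1) = (q0, 1, R) → 11[q0]10
Step 3: δ(q0, 1) = (q0, 1, R) → 111[q0]0
Step 4: δ(q0, 0) = (q0, 0, R) → 1110[q0]□
Step 5: δ(q0, □) = (q1, 0, L) → 111[q1]00
Step 6: δ(q1, 0) = (q1, 0, L) → 11[q1]100
Step 7: δ(q1, 1) = (q1, 1, L) → 1[q1]1100
Step 8: δ(q1, 1) = (q1, 1, L) → [q1]11100
Step 9: δ(q1, 1) = (q1, 1, L) → [q1]□11100
Step 10: δ(q1, □) = (qA, □, R) → □[qA]11100

The machine reaches the accept state qA and halts.

The machine executed 10 steps before halting.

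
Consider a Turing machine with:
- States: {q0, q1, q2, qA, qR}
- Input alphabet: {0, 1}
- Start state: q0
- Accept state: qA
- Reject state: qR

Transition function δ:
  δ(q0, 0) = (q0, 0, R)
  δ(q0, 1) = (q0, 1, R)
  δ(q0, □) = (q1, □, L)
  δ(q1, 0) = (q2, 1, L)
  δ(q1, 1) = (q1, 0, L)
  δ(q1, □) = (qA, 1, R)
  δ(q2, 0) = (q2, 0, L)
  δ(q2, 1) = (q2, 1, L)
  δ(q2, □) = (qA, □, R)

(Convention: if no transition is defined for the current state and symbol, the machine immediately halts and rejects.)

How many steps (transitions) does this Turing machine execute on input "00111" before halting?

Execution trace:
Initial: [q0]00111
Step 1: δ(q0, 0) = (q0, 0, R) → 0[q0]0111
Step 2: δ(q0, 0) = (q0, 0, R) → 00[q0]111
Step 3: δ(q0, 1) = (q0, 1, R) → 001[q0]11
Step 4: δ(q0, 1) = (q0, 1, R) → 0011[q0]1
Step 5: δ(q0, 1) = (q0, 1, R) → 00111[q0]□
Step 6: δ(q0, □) = (q1, □, L) → 0011[q1]1□
Step 7: δ(q1, 1) = (q1, 0, L) → 001[q1]10□
Step 8: δ(q1, 1) = (q1, 0, L) → 00[q1]100□
Step 9: δ(q1, 1) = (q1, 0, L) → 0[q1]0000□
Step 10: δ(q1, 0) = (q2, 1, L) → [q2]01000□
Step 11: δ(q2, 0) = (q2, 0, L) → [q2]□01000□
Step 12: δ(q2, □) = (qA, □, R) → □[qA]01000□

The machine reaches the accept state qA and halts.

The machine executed 12 steps before halting.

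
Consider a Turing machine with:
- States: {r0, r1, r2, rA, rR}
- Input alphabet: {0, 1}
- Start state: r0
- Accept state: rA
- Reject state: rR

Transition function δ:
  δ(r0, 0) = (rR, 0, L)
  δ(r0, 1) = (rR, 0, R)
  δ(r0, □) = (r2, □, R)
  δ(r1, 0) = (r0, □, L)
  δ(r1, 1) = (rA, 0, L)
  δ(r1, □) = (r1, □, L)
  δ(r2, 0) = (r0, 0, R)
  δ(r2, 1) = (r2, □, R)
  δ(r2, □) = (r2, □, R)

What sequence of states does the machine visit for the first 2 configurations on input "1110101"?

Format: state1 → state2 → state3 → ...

Execution trace:
Initial: [r0]1110101
Step 1: δ(r0, 1) = (rR, 0, R) → 0[rR]110101

The machine reaches the reject state rR and halts.

State sequence: r0 → rR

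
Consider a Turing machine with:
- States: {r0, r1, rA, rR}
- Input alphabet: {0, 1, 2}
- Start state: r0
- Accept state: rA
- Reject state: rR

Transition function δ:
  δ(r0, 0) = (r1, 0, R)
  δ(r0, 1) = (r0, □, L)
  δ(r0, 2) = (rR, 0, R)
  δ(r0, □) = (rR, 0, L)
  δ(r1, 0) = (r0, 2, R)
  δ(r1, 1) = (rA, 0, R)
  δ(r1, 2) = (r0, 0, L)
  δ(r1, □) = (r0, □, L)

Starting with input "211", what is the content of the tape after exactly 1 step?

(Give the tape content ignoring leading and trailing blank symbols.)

Execution trace:
Initial: [r0]211
Step 1: δ(r0, 2) = (rR, 0, R) → 0[rR]11

The machine reaches the reject state rR and halts.

After 1 step, the tape (ignoring leading/trailing blanks) is: 011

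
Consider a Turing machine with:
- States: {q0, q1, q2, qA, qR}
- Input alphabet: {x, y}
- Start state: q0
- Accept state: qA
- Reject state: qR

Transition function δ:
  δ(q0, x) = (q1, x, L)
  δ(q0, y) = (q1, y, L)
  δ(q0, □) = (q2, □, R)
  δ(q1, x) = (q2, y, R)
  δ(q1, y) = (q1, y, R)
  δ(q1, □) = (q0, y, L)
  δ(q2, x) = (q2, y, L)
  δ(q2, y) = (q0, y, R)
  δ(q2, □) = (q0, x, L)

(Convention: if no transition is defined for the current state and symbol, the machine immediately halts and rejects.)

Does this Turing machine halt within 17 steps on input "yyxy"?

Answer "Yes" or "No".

Execution trace:
Initial: [q0]yyxy
Step 1: δ(q0, y) = (q1, y, L) → [q1]□yyxy
Step 2: δ(q1, □) = (q0, y, L) → [q0]□yyyxy
Step 3: δ(q0, □) = (q2, □, R) → □[q2]yyyxy
Step 4: δ(q2, y) = (q0, y, R) → □y[q0]yyxy
Step 5: δ(q0, y) = (q1, y, L) → □[q1]yyyxy
Step 6: δ(q1, y) = (q1, y, R) → □y[q1]yyxy
Step 7: δ(q1, y) = (q1, y, R) → □yy[q1]yxy
Step 8: δ(q1, y) = (q1, y, R) → □yyy[q1]xy
Step 9: δ(q1, x) = (q2, y, R) → □yyyy[q2]y
Step 10: δ(q2, y) = (q0, y, R) → □yyyyy[q0]□
Step 11: δ(q0, □) = (q2, □, R) → □yyyyy□[q2]□
Step 12: δ(q2, □) = (q0, x, L) → □yyyyy[q0]□x
Step 13: δ(q0, □) = (q2, □, R) → □yyyyy□[q2]x
Step 14: δ(q2, x) = (q2, y, L) → □yyyyy[q2]□y
Step 15: δ(q2, □) = (q0, x, L) → □yyyy[q0]yxy
Step 16: δ(q0, y) = (q1, y, L) → □yyy[q1]yyxy
Step 17: δ(q1, y) = (q1, y, R) → □yyyy[q1]yxy

The machine has not reached a halting state after 17 steps.
The machine did not halt within the 17-step bound.

Answer: No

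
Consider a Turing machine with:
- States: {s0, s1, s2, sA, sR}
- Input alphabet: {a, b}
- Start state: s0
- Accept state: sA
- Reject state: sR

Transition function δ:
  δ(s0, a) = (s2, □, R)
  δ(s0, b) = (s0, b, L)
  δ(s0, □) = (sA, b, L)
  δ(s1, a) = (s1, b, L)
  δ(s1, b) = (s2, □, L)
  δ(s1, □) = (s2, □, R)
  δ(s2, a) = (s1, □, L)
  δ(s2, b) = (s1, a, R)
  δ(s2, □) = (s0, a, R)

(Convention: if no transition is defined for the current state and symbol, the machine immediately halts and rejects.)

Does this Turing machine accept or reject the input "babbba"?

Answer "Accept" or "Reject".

Execution trace:
Initial: [s0]babbba
Step 1: δ(s0, b) = (s0, b, L) → [s0]□babbba
Step 2: δ(s0, □) = (sA, b, L) → [sA]□bbabbba

The machine reaches the accept state sA and halts.

Answer: Accept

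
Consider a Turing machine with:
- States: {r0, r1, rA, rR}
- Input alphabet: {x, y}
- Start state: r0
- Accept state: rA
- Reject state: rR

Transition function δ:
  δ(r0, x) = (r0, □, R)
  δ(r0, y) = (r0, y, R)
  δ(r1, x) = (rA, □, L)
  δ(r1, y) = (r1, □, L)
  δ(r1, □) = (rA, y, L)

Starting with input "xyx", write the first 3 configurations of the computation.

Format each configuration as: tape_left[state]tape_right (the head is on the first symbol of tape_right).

Transitions applied:
Step 1: δ(r0, x) = (r0, □, R)
Step 2: δ(r0, y) = (r0, y, R)

The first 3 configurations are:
[r0]xyx ⊢ □[r0]yx ⊢ □y[r0]x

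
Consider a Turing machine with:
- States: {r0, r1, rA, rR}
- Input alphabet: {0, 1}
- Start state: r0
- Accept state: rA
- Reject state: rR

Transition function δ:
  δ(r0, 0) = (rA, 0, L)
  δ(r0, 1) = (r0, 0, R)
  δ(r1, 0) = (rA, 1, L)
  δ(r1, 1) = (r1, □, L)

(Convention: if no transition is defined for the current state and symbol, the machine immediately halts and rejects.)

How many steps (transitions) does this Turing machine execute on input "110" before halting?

Execution trace:
Initial: [r0]110
Step 1: δ(r0, 1) = (r0, 0, R) → 0[r0]10
Step 2: δ(r0, 1) = (r0, 0, R) → 00[r0]0
Step 3: δ(r0, 0) = (rA, 0, L) → 0[rA]00

The machine reaches the accept state rA and halts.

The machine executed 3 steps before halting.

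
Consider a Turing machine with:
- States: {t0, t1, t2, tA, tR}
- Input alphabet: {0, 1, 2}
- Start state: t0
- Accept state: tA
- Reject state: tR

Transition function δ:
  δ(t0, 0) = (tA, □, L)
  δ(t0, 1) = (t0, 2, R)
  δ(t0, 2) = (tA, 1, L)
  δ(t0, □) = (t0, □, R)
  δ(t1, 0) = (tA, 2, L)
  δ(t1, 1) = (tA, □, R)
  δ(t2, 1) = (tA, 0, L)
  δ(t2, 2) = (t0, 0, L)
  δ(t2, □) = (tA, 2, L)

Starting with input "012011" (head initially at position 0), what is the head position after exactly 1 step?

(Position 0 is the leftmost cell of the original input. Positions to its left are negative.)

Execution trace (head position shown):
Step 0: [t0]012011  (head at position 0)
Step 1: move left → [tA]□□12011  (head at position -1)

After 1 step, the head is at position -1.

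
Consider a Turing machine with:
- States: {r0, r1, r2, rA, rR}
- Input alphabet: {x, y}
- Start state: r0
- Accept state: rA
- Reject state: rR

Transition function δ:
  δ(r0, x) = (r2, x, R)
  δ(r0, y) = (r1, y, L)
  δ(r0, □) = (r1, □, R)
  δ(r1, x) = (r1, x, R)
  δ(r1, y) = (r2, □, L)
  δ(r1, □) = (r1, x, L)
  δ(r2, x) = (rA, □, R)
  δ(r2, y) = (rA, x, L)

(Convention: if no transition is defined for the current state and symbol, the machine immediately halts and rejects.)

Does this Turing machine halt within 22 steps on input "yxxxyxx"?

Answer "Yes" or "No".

Execution trace:
Initial: [r0]yxxxyxx
Step 1: δ(r0, y) = (r1, y, L) → [r1]□yxxxyxx
Step 2: δ(r1, □) = (r1, x, L) → [r1]□xyxxxyxx
Step 3: δ(r1, □) = (r1, x, L) → [r1]□xxyxxxyxx
Step 4: δ(r1, □) = (r1, x, L) → [r1]□xxxyxxxyxx
Step 5: δ(r1, □) = (r1, x, L) → [r1]□xxxxyxxxyxx
Step 6: δ(r1, □) = (r1, x, L) → [r1]□xxxxxyxxxyxx
Step 7: δ(r1, □) = (r1, x, L) → [r1]□xxxxxxyxxxyxx
Step 8: δ(r1, □) = (r1, x, L) → [r1]□xxxxxxxyxxxyxx
Step 9: δ(r1, □) = (r1, x, L) → [r1]□xxxxxxxxyxxxyxx
Step 10: δ(r1, □) = (r1, x, L) → [r1]□xxxxxxxxxyxxxyxx
Step 11: δ(r1, □) = (r1, x, L) → [r1]□xxxxxxxxxxyxxxyxx
Step 12: δ(r1, □) = (r1, x, L) → [r1]□xxxxxxxxxxxyxxxyxx
Step 13: δ(r1, □) = (r1, x, L) → [r1]□xxxxxxxxxxxxyxxxyxx
Step 14: δ(r1, □) = (r1, x, L) → [r1]□xxxxxxxxxxxxxyxxxyxx
Step 15: δ(r1, □) = (r1, x, L) → [r1]□xxxxxxxxxxxxxxyxxxyxx
Step 16: δ(r1, □) = (r1, x, L) → [r1]□xxxxxxxxxxxxxxxyxxxyxx
Step 17: δ(r1, □) = (r1, x, L) → [r1]□xxxxxxxxxxxxxxxxyxxxyxx
Step 18: δ(r1, □) = (r1, x, L) → [r1]□xxxxxxxxxxxxxxxxxyxxxyxx
Step 19: δ(r1, □) = (r1, x, L) → [r1]□xxxxxxxxxxxxxxxxxxyxxxyxx
Step 20: δ(r1, □) = (r1, x, L) → [r1]□xxxxxxxxxxxxxxxxxxxyxxxyxx
Step 21: δ(r1, □) = (r1, x, L) → [r1]□xxxxxxxxxxxxxxxxxxxxyxxxyxx
Step 22: δ(r1, □) = (r1, x, L) → [r1]□xxxxxxxxxxxxxxxxxxxxxyxxxyxx

The machine has not reached a halting state after 22 steps.
The machine did not halt within the 22-step bound.

Answer: No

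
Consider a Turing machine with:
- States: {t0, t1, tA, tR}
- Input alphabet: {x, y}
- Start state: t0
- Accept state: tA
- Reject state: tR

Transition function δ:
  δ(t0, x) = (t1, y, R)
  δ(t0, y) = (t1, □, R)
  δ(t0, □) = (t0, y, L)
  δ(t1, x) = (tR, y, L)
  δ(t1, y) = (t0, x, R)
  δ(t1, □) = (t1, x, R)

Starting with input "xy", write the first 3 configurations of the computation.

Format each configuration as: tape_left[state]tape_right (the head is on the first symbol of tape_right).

Transitions applied:
Step 1: δ(t0, x) = (t1, y, R)
Step 2: δ(t1, y) = (t0, x, R)

The first 3 configurations are:
[t0]xy ⊢ y[t1]y ⊢ yx[t0]□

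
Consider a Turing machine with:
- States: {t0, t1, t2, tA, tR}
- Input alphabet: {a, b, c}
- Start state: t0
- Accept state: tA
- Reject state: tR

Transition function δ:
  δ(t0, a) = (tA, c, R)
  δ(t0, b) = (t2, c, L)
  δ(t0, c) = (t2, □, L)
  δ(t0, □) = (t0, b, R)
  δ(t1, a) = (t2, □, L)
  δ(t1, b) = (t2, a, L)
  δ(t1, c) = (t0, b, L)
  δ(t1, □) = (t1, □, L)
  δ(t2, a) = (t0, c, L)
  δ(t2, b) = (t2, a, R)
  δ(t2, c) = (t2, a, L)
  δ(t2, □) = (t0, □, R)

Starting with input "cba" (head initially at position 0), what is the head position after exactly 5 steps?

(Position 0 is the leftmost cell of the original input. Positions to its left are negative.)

Execution trace (head position shown):
Step 0: [t0]cba  (head at position 0)
Step 1: move left → [t2]□□ba  (head at position -1)
Step 2: move right → □[t0]□ba  (head at position 0)
Step 3: move right → □b[t0]ba  (head at position 1)
Step 4: move left → □[t2]bca  (head at position 0)
Step 5: move right → □a[t2]ca  (head at position 1)

After 5 steps, the head is at position 1.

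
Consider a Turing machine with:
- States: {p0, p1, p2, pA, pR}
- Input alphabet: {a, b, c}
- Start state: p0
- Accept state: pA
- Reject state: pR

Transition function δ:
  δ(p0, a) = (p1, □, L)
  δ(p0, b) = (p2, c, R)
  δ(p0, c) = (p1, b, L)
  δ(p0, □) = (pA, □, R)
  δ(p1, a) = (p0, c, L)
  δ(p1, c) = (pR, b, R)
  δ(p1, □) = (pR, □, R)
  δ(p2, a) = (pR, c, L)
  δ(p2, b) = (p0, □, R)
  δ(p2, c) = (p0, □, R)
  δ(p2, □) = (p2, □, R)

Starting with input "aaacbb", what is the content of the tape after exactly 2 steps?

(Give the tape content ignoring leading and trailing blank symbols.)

Execution trace:
Initial: [p0]aaacbb
Step 1: δ(p0, a) = (p1, □, L) → [p1]□□aacbb
Step 2: δ(p1, □) = (pR, □, R) → □[pR]□aacbb

The machine reaches the reject state pR and halts.

After 2 steps, the tape (ignoring leading/trailing blanks) is: aacbb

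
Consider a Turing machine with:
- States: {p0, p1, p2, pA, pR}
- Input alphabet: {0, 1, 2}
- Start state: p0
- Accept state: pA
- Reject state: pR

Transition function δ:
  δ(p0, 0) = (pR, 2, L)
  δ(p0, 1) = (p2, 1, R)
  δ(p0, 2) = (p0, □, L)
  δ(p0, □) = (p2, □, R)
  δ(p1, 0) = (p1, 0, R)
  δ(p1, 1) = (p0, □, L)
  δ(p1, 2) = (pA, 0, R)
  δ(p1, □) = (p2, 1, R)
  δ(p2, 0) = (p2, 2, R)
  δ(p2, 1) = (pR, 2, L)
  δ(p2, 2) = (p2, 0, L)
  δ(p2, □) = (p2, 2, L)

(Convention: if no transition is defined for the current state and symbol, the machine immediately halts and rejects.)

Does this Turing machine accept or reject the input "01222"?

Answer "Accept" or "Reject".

Execution trace:
Initial: [p0]01222
Step 1: δ(p0, 0) = (pR, 2, L) → [pR]□21222

The machine reaches the reject state pR and halts.

Answer: Reject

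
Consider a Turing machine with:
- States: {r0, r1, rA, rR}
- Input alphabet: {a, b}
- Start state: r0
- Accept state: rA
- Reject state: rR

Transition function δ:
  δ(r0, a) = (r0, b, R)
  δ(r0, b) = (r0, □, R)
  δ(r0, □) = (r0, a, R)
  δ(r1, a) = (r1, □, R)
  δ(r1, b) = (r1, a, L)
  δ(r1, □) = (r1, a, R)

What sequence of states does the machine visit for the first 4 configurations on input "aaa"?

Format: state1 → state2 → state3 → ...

Execution trace:
Initial: [r0]aaa
Step 1: δ(r0, a) = (r0, b, R) → b[r0]aa
Step 2: δ(r0, a) = (r0, b, R) → bb[r0]a
Step 3: δ(r0, a) = (r0, b, R) → bbb[r0]□

State sequence: r0 → r0 → r0 → r0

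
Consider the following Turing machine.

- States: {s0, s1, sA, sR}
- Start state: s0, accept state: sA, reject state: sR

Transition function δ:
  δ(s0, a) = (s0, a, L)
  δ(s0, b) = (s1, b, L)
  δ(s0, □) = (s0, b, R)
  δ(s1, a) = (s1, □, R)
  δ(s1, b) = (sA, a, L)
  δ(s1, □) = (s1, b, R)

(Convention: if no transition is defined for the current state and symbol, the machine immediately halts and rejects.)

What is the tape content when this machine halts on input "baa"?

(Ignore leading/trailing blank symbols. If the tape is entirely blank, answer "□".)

Execution trace:
Initial: [s0]baa
Step 1: δ(s0, b) = (s1, b, L) → [s1]□baa
Step 2: δ(s1, □) = (s1, b, R) → b[s1]baa
Step 3: δ(s1, b) = (sA, a, L) → [sA]baaa

The machine reaches the accept state sA and halts.

Final tape (ignoring leading/trailing blanks): baaa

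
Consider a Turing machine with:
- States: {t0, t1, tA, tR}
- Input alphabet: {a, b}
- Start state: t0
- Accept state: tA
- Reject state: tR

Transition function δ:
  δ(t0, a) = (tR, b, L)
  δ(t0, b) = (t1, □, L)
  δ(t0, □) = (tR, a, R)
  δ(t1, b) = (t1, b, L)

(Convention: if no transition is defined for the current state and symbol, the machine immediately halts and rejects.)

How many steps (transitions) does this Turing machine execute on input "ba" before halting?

Execution trace:
Initial: [t0]ba
Step 1: δ(t0, b) = (t1, □, L) → [t1]□□a

No transition is defined for δ(t1, □). By convention the machine halts and rejects.

The machine executed 1 step before halting.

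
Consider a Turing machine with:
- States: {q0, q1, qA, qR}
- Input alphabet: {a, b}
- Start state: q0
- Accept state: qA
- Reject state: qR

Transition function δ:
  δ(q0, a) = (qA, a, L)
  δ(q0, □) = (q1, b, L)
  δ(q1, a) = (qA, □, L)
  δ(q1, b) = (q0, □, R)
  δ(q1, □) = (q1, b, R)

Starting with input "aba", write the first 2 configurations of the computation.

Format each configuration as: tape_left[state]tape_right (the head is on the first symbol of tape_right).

Transitions applied:
Step 1: δ(q0, a) = (qA, a, L)

The first 2 configurations are:
[q0]aba ⊢ [qA]□aba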